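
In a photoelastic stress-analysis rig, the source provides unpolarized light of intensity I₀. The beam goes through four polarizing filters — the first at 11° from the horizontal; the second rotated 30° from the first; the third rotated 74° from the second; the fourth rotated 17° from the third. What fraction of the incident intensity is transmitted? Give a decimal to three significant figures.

≈ 0.0261 I₀

Unpolarized light through the first polarizer → I₁ = ½ I₀, now polarized at 11°.
I₂ = I₁ cos²(30°) = 0.5 · 0.75 I₀ = 0.375 I₀.
I₃ = I₂ cos²(74°) = 0.375 · 0.07598 I₀ = 0.02849 I₀.
I₄ = I₃ cos²(17°) = 0.02849 · 0.9145 I₀ = 0.02606 I₀.
Transmitted fraction = 0.02606.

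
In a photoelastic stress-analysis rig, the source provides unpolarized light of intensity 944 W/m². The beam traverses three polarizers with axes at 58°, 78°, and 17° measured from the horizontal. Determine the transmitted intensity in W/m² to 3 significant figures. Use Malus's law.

I ≈ 98.0 W/m²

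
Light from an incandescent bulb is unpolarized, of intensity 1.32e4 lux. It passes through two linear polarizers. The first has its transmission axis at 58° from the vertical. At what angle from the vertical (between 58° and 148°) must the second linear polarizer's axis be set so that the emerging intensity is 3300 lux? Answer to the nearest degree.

Unpolarized light through the first polarizer → I₁ = ½ I₀, now polarized at 58°.
Target fraction: 3300 / 1.32e4 lux = 0.25 of I₀.
Need I₂/I₀ = 0.25, so cos²(θ − 58°) = 0.25 / 0.5 = 0.5.
θ − 58° = arccos(√0.5) = 45.0°, giving θ ≈ 58 + 45.0 = 103.0°.

θ ≈ 103°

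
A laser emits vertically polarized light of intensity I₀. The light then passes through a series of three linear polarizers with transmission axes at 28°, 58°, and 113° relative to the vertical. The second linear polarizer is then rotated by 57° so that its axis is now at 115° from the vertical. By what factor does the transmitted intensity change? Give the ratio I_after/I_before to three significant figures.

I_new/I_old ≈ 0.0111

Before rotation:
I₁ = I₀ cos²(28° − 0°) = I₀ cos²(28°) = 0.7796 I₀.
I₂ = I₁ cos²(58° − 28°) = 0.7796 I₀ · cos²(30°) = 0.5847 I₀.
I₃ = I₂ cos²(113° − 58°) = 0.5847 I₀ · cos²(55°) = 0.1924 I₀.
After rotation:
I₁ = I₀ cos²(28° − 0°) = I₀ cos²(28°) = 0.7796 I₀.
I₂ = I₁ cos²(115° − 28°) = 0.7796 I₀ · cos²(87°) = 0.002135 I₀.
I₃ = I₂ cos²(113° − 115°) = 0.002135 I₀ · cos²(2°) = 0.002133 I₀.
Ratio = 0.002133 / 0.1924 = 0.01109.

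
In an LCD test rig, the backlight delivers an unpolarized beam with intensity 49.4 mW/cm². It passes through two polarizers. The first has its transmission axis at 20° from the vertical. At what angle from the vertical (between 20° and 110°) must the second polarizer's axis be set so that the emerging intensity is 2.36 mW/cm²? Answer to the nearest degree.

Unpolarized light through the first polarizer → I₁ = ½ I₀, now polarized at 20°.
Target fraction: 2.36 / 49.4 mW/cm² = 0.04777 of I₀.
Need I₂/I₀ = 0.04777, so cos²(θ − 20°) = 0.04777 / 0.5 = 0.09555.
θ − 20° = arccos(√0.09555) = 72.0°, giving θ ≈ 20 + 72.0 = 92.0°.

θ ≈ 92°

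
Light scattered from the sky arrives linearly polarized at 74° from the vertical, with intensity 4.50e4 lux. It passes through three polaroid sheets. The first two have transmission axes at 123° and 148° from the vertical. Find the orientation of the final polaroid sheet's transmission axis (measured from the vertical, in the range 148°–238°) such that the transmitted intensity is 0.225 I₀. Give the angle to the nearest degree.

θ ≈ 185°

I₁ = I₀ cos²(123° − 74°) = I₀ cos²(49°) = 0.4304 I₀.
I₂ = I₁ cos²(148° − 123°) = 0.4304 I₀ · cos²(25°) = 0.3535 I₀.
Need I₃/I₀ = 0.225, so cos²(θ − 148°) = 0.225 / 0.3535 = 0.6364.
θ − 148° = arccos(√0.6364) = 37.1°, giving θ ≈ 148 + 37.1 = 185.1°.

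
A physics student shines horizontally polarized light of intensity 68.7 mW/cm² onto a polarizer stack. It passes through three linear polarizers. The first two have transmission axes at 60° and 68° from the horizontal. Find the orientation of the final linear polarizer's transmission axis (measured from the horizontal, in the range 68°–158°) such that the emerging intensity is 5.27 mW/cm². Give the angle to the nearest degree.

By Malus's law, I₁ = I₀ cos²(60° − 0°) = I₀ cos²(60°) = 0.25 I₀.
I₂ = I₁ cos²(68° − 60°) = 0.25 I₀ · cos²(8°) = 0.2452 I₀.
Target fraction: 5.27 / 68.7 mW/cm² = 0.07671 of I₀.
Need I₃/I₀ = 0.07671, so cos²(θ − 68°) = 0.07671 / 0.2452 = 0.3129.
θ − 68° = arccos(√0.3129) = 56.0°, giving θ ≈ 68 + 56.0 = 124.0°.

θ ≈ 124°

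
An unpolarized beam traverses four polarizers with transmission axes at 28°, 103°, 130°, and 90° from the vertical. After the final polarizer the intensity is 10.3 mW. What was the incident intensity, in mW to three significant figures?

Unpolarized light through the first polarizer → I₁ = ½ I₀, now polarized at 28°.
I₂ = I₁ cos²(103° − 28°) = 0.5 I₀ · cos²(75°) = 0.03349 I₀.
I₃ = I₂ cos²(130° − 103°) = 0.03349 I₀ · cos²(27°) = 0.02659 I₀.
I₄ = I₃ cos²(90° − 130°) = 0.02659 I₀ · cos²(40°) = 0.0156 I₀.
So 10.3 mW = 0.0156 I₀, giving I₀ = 10.3/0.0156 = 660.1 mW.

I₀ ≈ 660 mW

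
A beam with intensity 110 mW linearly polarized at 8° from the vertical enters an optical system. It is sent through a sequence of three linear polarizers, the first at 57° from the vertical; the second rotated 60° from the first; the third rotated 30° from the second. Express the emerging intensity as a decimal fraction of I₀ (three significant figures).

I₁ = 110 mW · cos²(49°) = 47.35 mW.
I₂ = I₁ · cos²(60°) = 47.35 · 0.25 = 11.84 mW.
I₃ = I₂ · cos²(30°) = 11.84 · 0.75 = 8.877 mW.
Transmitted fraction = 0.0807.

I/I₀ ≈ 0.0807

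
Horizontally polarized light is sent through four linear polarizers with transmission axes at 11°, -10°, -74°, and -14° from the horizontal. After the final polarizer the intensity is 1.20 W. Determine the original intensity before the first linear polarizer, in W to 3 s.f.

I₀ ≈ 29.7 W

By Malus's law, I₁ = I₀ cos²(11° − 0°) = I₀ cos²(11°) = 0.9636 I₀.
I₂ = I₁ cos²(-10° − 11°) = 0.9636 I₀ · cos²(21°) = 0.8398 I₀.
I₃ = I₂ cos²(-74° + 10°) = 0.8398 I₀ · cos²(64°) = 0.1614 I₀.
I₄ = I₃ cos²(-14° + 74°) = 0.1614 I₀ · cos²(60°) = 0.04035 I₀.
So 1.20 W = 0.04035 I₀, giving I₀ = 1.20/0.04035 = 29.74 W.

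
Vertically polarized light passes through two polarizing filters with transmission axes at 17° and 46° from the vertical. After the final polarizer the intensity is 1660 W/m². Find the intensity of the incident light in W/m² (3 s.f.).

I₁ = I₀ cos²(17° − 0°) = I₀ cos²(17°) = 0.9145 I₀.
I₂ = I₁ cos²(46° − 17°) = 0.9145 I₀ · cos²(29°) = 0.6996 I₀.
So 1660 W/m² = 0.6996 I₀, giving I₀ = 1660/0.6996 = 2373 W/m².

I₀ ≈ 2370 W/m²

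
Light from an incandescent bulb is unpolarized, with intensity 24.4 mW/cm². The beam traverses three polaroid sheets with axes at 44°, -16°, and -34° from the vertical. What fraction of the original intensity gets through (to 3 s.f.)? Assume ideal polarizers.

I/I₀ ≈ 0.113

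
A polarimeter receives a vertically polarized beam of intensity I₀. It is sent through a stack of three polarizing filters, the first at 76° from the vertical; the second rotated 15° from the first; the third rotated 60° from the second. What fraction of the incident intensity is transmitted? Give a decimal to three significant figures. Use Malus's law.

≈ 0.0137 I₀

By Malus's law, I₁ = I₀ cos²(76° − 0°) = I₀ cos²(76°) = 0.05853 I₀.
I₂ = I₁ cos²(15°) = 0.05853 · 0.933 I₀ = 0.05461 I₀.
I₃ = I₂ cos²(60°) = 0.05461 · 0.25 I₀ = 0.01365 I₀.
Transmitted fraction = 0.01365.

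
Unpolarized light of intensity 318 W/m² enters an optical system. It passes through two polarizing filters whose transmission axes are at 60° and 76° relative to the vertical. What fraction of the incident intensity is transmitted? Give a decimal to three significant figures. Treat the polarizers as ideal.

Unpolarized light through the first polarizer → I₁ = 318 W/m²/2 = 159 W/m², polarized at 60°.
I₂ = I₁ · cos²(16°) = 159 · 0.924 = 146.9 W/m².
Transmitted fraction = 0.462.

I/I₀ ≈ 0.462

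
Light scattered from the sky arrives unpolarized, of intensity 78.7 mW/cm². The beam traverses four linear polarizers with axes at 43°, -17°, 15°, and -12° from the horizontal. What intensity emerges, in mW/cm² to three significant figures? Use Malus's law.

Unpolarized light through the first polarizer → I₁ = 78.7 mW/cm²/2 = 39.35 mW/cm², polarized at 43°.
I₂ = I₁ · cos²(60°) = 39.35 · 0.25 = 9.838 mW/cm².
I₃ = I₂ · cos²(32°) = 9.838 · 0.7192 = 7.075 mW/cm².
I₄ = I₃ · cos²(27°) = 7.075 · 0.7939 = 5.617 mW/cm².

I ≈ 5.62 mW/cm²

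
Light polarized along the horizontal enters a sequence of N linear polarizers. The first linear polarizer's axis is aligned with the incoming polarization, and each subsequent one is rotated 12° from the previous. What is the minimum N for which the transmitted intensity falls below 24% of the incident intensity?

N = 34

First polarizer is aligned with the polarization: full transmission.
Each further stage multiplies by cos²(12°) = 0.9568.
After N polarizers: T = 0.9568^(N−1). Require T < 0.24 ⇒ N−1 > ln(0.24)/ln(0.9568) = 32.30, so N−1 ≥ 33 and N = 34.
Check: N=34 gives T = 0.2326 < 0.24; N=33 gives T = 0.2432.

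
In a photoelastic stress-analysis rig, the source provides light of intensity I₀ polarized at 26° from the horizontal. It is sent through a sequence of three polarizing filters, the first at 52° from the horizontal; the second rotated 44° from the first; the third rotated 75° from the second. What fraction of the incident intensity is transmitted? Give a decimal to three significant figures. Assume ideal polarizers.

≈ 0.0280 I₀

I₁ = I₀ cos²(52° − 26°) = I₀ cos²(26°) = 0.8078 I₀.
I₂ = I₁ cos²(44°) = 0.8078 · 0.5174 I₀ = 0.418 I₀.
I₃ = I₂ cos²(75°) = 0.418 · 0.06699 I₀ = 0.028 I₀.
Transmitted fraction = 0.028.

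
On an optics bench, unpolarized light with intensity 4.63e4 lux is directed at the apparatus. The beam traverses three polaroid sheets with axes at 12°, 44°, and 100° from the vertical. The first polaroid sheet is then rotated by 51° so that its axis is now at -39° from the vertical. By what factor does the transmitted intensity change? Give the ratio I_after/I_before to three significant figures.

Before rotation:
Unpolarized light through the first polarizer → I₁ = ½ I₀, now polarized at 12°.
I₂ = I₁ cos²(44° − 12°) = 0.5 I₀ · cos²(32°) = 0.3596 I₀.
I₃ = I₂ cos²(100° − 44°) = 0.3596 I₀ · cos²(56°) = 0.1124 I₀.
After rotation:
Unpolarized light through the first polarizer → I₁ = ½ I₀, now polarized at -39°.
I₂ = I₁ cos²(44° + 39°) = 0.5 I₀ · cos²(83°) = 0.007426 I₀.
I₃ = I₂ cos²(100° − 44°) = 0.007426 I₀ · cos²(56°) = 0.002322 I₀.
Ratio = 0.002322 / 0.1124 = 0.02065.

I_new/I_old ≈ 0.0207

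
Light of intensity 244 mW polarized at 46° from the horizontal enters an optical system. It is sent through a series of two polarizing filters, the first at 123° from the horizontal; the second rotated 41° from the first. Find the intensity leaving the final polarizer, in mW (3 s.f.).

I ≈ 7.03 mW

By Malus's law, I₁ = 244 mW · cos²(77°) = 12.35 mW.
I₂ = I₁ · cos²(41°) = 12.35 · 0.5696 = 7.033 mW.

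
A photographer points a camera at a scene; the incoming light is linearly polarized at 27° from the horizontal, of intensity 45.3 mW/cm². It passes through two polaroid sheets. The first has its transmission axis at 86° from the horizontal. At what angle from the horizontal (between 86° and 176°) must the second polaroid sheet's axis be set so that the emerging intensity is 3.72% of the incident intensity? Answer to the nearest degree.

I₁ = I₀ cos²(86° − 27°) = I₀ cos²(59°) = 0.2653 I₀.
Need I₂/I₀ = 0.0372, so cos²(θ − 86°) = 0.0372 / 0.2653 = 0.1402.
θ − 86° = arccos(√0.1402) = 68.0°, giving θ ≈ 86 + 68.0 = 154.0°.

θ ≈ 154°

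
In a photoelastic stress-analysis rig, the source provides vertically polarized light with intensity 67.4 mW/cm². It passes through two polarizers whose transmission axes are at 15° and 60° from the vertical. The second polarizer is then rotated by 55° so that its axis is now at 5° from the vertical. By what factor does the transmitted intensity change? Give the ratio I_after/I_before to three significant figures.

I_new/I_old ≈ 1.94

Before rotation:
I₁ = I₀ cos²(15° − 0°) = I₀ cos²(15°) = 0.933 I₀.
I₂ = I₁ cos²(60° − 15°) = 0.933 I₀ · cos²(45°) = 0.4665 I₀.
After rotation:
I₁ = I₀ cos²(15° − 0°) = I₀ cos²(15°) = 0.933 I₀.
I₂ = I₁ cos²(5° − 15°) = 0.933 I₀ · cos²(10°) = 0.9049 I₀.
Ratio = 0.9049 / 0.4665 = 1.94.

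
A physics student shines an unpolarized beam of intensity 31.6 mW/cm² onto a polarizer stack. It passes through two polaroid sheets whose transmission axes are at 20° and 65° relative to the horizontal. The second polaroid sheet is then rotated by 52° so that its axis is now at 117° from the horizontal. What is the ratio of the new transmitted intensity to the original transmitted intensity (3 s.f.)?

Before rotation:
Unpolarized light through the first polarizer → I₁ = ½ I₀, now polarized at 20°.
I₂ = I₁ cos²(65° − 20°) = 0.5 I₀ · cos²(45°) = 0.25 I₀.
After rotation:
Unpolarized light through the first polarizer → I₁ = ½ I₀, now polarized at 20°.
Angle between axes 1 and 2: 83°. I₂ = 0.5 I₀ · cos²(83°) = 0.007426 I₀.
Ratio = 0.007426 / 0.25 = 0.0297.

I_new/I_old ≈ 0.0297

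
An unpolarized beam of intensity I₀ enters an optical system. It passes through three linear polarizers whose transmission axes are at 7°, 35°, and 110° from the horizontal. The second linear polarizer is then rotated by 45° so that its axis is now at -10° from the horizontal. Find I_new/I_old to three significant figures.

I_new/I_old ≈ 4.38

Before rotation:
Unpolarized light through the first polarizer → I₁ = ½ I₀, now polarized at 7°.
I₂ = I₁ cos²(35° − 7°) = 0.5 I₀ · cos²(28°) = 0.3898 I₀.
I₃ = I₂ cos²(110° − 35°) = 0.3898 I₀ · cos²(75°) = 0.02611 I₀.
After rotation:
Unpolarized light through the first polarizer → I₁ = ½ I₀, now polarized at 7°.
I₂ = I₁ cos²(-10° − 7°) = 0.5 I₀ · cos²(17°) = 0.4573 I₀.
Angle between axes 2 and 3: 60°. I₃ = 0.4573 I₀ · cos²(60°) = 0.1143 I₀.
Ratio = 0.1143 / 0.02611 = 4.378.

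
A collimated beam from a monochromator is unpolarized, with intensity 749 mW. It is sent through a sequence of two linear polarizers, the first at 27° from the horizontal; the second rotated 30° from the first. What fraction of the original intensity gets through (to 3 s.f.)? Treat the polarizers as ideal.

I/I₀ ≈ 0.375

Unpolarized light through the first polarizer → I₁ = 749 mW/2 = 374.5 mW, polarized at 27°.
I₂ = I₁ · cos²(30°) = 374.5 · 0.75 = 280.9 mW.
Transmitted fraction = 0.375.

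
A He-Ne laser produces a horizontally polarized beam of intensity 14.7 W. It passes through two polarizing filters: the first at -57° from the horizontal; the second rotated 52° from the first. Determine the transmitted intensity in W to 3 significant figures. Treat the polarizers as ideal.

I₁ = 14.7 W · cos²(57°) = 4.36 W.
I₂ = I₁ · cos²(52°) = 4.36 · 0.379 = 1.653 W.

I ≈ 1.65 W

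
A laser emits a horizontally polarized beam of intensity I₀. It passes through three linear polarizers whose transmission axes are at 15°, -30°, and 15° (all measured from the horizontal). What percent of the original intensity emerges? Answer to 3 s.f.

≈ 23.3%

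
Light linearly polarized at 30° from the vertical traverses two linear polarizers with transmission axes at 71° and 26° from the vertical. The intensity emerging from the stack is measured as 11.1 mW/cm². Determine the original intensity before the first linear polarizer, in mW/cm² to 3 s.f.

I₁ = I₀ cos²(71° − 30°) = I₀ cos²(41°) = 0.5696 I₀.
I₂ = I₁ cos²(26° − 71°) = 0.5696 I₀ · cos²(45°) = 0.2848 I₀.
So 11.1 mW/cm² = 0.2848 I₀, giving I₀ = 11.1/0.2848 = 38.98 mW/cm².

I₀ ≈ 39.0 mW/cm²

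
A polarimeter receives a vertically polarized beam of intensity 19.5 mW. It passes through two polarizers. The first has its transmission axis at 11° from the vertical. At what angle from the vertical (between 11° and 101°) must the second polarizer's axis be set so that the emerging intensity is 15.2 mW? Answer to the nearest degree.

I₁ = I₀ cos²(11° − 0°) = I₀ cos²(11°) = 0.9636 I₀.
Target fraction: 15.2 / 19.5 mW = 0.7795 of I₀.
Need I₂/I₀ = 0.7795, so cos²(θ − 11°) = 0.7795 / 0.9636 = 0.8089.
θ − 11° = arccos(√0.8089) = 25.9°, giving θ ≈ 11 + 25.9 = 36.9°.

θ ≈ 37°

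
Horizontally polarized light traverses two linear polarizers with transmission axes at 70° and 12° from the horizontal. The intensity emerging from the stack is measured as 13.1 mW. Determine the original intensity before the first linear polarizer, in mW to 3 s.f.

I₁ = I₀ cos²(70° − 0°) = I₀ cos²(70°) = 0.117 I₀.
I₂ = I₁ cos²(12° − 70°) = 0.117 I₀ · cos²(58°) = 0.03285 I₀.
So 13.1 mW = 0.03285 I₀, giving I₀ = 13.1/0.03285 = 398.8 mW.

I₀ ≈ 399 mW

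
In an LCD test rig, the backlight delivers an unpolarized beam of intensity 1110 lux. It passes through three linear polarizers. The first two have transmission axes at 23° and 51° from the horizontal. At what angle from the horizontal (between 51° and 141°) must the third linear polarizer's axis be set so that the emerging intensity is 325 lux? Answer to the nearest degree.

Unpolarized light through the first polarizer → I₁ = ½ I₀, now polarized at 23°.
I₂ = I₁ cos²(51° − 23°) = 0.5 I₀ · cos²(28°) = 0.3898 I₀.
Target fraction: 325 / 1110 lux = 0.2928 of I₀.
Need I₃/I₀ = 0.2928, so cos²(θ − 51°) = 0.2928 / 0.3898 = 0.7511.
θ − 51° = arccos(√0.7511) = 29.9°, giving θ ≈ 51 + 29.9 = 80.9°.

θ ≈ 81°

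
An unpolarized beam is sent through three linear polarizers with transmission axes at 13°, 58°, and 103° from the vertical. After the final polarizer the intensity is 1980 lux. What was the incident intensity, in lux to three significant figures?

Unpolarized light through the first polarizer → I₁ = ½ I₀, now polarized at 13°.
I₂ = I₁ cos²(58° − 13°) = 0.5 I₀ · cos²(45°) = 0.25 I₀.
I₃ = I₂ cos²(103° − 58°) = 0.25 I₀ · cos²(45°) = 0.125 I₀.
So 1980 lux = 0.125 I₀, giving I₀ = 1980/0.125 = 1.584e+04 lux.

I₀ ≈ 1.58e4 lux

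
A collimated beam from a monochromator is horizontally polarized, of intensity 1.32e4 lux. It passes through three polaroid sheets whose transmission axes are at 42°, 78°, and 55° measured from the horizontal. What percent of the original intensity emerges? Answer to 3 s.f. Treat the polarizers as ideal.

I₁ = 1.32e4 lux · cos²(42°) = 7290 lux.
I₂ = I₁ · cos²(36°) = 7290 · 0.6545 = 4771 lux.
I₃ = I₂ · cos²(23°) = 4771 · 0.8473 = 4043 lux.
That is 30.63% of the incident intensity.

≈ 30.6%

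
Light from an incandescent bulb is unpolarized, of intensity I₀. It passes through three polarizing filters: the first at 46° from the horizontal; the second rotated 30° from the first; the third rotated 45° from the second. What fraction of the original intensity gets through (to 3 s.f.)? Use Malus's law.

≈ 0.188 I₀

Unpolarized light through the first polarizer → I₁ = ½ I₀, now polarized at 46°.
I₂ = I₁ cos²(30°) = 0.5 · 0.75 I₀ = 0.375 I₀.
I₃ = I₂ cos²(45°) = 0.375 · 0.5 I₀ = 0.1875 I₀.
Transmitted fraction = 0.1875.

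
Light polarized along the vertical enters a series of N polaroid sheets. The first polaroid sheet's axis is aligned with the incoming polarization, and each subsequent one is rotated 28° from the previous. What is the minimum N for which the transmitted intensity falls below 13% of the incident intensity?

First polarizer is aligned with the polarization: full transmission.
Each further stage multiplies by cos²(28°) = 0.7796.
After N polarizers: T = 0.7796^(N−1). Require T < 0.13 ⇒ N−1 > ln(0.13)/ln(0.7796) = 8.19, so N−1 ≥ 9 and N = 10.
Check: N=10 gives T = 0.1064 < 0.13; N=9 gives T = 0.1364.

N = 10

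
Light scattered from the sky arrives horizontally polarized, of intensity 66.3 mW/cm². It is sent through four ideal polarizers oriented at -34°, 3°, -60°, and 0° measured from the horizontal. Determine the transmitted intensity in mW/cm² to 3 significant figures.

I₁ = 66.3 mW/cm² · cos²(34°) = 45.57 mW/cm².
I₂ = I₁ · cos²(37°) = 45.57 · 0.6378 = 29.06 mW/cm².
I₃ = I₂ · cos²(63°) = 29.06 · 0.2061 = 5.99 mW/cm².
I₄ = I₃ · cos²(60°) = 5.99 · 0.25 = 1.498 mW/cm².

I ≈ 1.50 mW/cm²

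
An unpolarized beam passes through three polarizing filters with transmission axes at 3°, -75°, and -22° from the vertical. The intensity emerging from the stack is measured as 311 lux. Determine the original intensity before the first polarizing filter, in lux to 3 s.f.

Unpolarized light through the first polarizer → I₁ = ½ I₀, now polarized at 3°.
I₂ = I₁ cos²(-75° − 3°) = 0.5 I₀ · cos²(78°) = 0.02161 I₀.
I₃ = I₂ cos²(-22° + 75°) = 0.02161 I₀ · cos²(53°) = 0.007828 I₀.
So 311 lux = 0.007828 I₀, giving I₀ = 311/0.007828 = 3.973e+04 lux.

I₀ ≈ 3.97e4 lux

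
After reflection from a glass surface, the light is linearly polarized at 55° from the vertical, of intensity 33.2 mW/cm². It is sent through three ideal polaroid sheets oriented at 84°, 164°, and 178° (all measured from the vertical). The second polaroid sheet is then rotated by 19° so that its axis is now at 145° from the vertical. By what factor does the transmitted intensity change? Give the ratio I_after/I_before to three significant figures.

Before rotation:
I₁ = I₀ cos²(84° − 55°) = I₀ cos²(29°) = 0.765 I₀.
I₂ = I₁ cos²(164° − 84°) = 0.765 I₀ · cos²(80°) = 0.02307 I₀.
I₃ = I₂ cos²(178° − 164°) = 0.02307 I₀ · cos²(14°) = 0.02172 I₀.
After rotation:
I₁ = I₀ cos²(84° − 55°) = I₀ cos²(29°) = 0.765 I₀.
I₂ = I₁ cos²(145° − 84°) = 0.765 I₀ · cos²(61°) = 0.1798 I₀.
I₃ = I₂ cos²(178° − 145°) = 0.1798 I₀ · cos²(33°) = 0.1265 I₀.
Ratio = 0.1265 / 0.02172 = 5.823.

I_new/I_old ≈ 5.82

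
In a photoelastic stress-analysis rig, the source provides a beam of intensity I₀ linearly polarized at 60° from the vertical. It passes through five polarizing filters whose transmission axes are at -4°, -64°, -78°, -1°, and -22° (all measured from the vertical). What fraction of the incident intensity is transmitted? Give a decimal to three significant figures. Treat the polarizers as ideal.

≈ 0.00199 I₀

By Malus's law, I₁ = I₀ cos²(-4° − 60°) = I₀ cos²(64°) = 0.1922 I₀.
I₂ = I₁ cos²(-64° + 4°) = 0.1922 I₀ · cos²(60°) = 0.04804 I₀.
I₃ = I₂ cos²(-78° + 64°) = 0.04804 I₀ · cos²(14°) = 0.04523 I₀.
I₄ = I₃ cos²(-1° + 78°) = 0.04523 I₀ · cos²(77°) = 0.002289 I₀.
I₅ = I₄ cos²(-22° + 1°) = 0.002289 I₀ · cos²(21°) = 0.001995 I₀.
Transmitted fraction = 0.001995.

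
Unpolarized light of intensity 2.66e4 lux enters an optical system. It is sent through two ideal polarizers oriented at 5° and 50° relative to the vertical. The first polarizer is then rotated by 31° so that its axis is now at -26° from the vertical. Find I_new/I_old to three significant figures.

Before rotation:
Unpolarized light through the first polarizer → I₁ = ½ I₀, now polarized at 5°.
I₂ = I₁ cos²(50° − 5°) = 0.5 I₀ · cos²(45°) = 0.25 I₀.
After rotation:
Unpolarized light through the first polarizer → I₁ = ½ I₀, now polarized at -26°.
I₂ = I₁ cos²(50° + 26°) = 0.5 I₀ · cos²(76°) = 0.02926 I₀.
Ratio = 0.02926 / 0.25 = 0.1171.

I_new/I_old ≈ 0.117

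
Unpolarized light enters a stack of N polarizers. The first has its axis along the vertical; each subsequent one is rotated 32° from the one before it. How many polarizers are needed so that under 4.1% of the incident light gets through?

N = 9

First polarizer halves the unpolarized light: factor 1/2.
Each further stage multiplies by cos²(32°) = 0.7192.
After N polarizers: T = 0.5·0.7192^(N−1). Require T < 0.041 ⇒ N−1 > ln(0.041/0.5)/ln(0.7192) = 7.59, so N−1 ≥ 8 and N = 9.
Check: N=9 gives T = 0.03578 < 0.041; N=8 gives T = 0.04976.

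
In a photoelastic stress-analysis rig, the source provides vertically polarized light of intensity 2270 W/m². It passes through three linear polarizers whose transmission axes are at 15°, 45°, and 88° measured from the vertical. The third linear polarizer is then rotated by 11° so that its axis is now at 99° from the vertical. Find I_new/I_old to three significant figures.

I_new/I_old ≈ 0.646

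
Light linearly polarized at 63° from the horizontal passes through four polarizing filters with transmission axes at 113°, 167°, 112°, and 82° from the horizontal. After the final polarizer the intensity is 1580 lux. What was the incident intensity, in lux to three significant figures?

By Malus's law, I₁ = I₀ cos²(113° − 63°) = I₀ cos²(50°) = 0.4132 I₀.
I₂ = I₁ cos²(167° − 113°) = 0.4132 I₀ · cos²(54°) = 0.1427 I₀.
I₃ = I₂ cos²(112° − 167°) = 0.1427 I₀ · cos²(55°) = 0.04696 I₀.
I₄ = I₃ cos²(82° − 112°) = 0.04696 I₀ · cos²(30°) = 0.03522 I₀.
So 1580 lux = 0.03522 I₀, giving I₀ = 1580/0.03522 = 4.486e+04 lux.

I₀ ≈ 4.49e4 lux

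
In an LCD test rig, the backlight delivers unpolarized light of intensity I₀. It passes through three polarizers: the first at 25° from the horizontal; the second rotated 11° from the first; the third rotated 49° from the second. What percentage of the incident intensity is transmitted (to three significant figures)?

Unpolarized light through the first polarizer → I₁ = ½ I₀, now polarized at 25°.
I₂ = I₁ cos²(11°) = 0.5 · 0.9636 I₀ = 0.4818 I₀.
I₃ = I₂ cos²(49°) = 0.4818 · 0.4304 I₀ = 0.2074 I₀.
That is 20.74% of the incident intensity.

≈ 20.7%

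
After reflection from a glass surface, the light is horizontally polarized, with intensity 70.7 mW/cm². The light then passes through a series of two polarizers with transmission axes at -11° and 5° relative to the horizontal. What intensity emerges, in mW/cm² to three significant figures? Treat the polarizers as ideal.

I ≈ 63.0 mW/cm²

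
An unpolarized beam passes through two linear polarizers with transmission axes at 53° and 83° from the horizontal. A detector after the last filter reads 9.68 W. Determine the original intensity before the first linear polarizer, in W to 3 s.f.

Unpolarized light through the first polarizer → I₁ = ½ I₀, now polarized at 53°.
I₂ = I₁ cos²(83° − 53°) = 0.5 I₀ · cos²(30°) = 0.375 I₀.
So 9.68 W = 0.375 I₀, giving I₀ = 9.68/0.375 = 25.81 W.

I₀ ≈ 25.8 W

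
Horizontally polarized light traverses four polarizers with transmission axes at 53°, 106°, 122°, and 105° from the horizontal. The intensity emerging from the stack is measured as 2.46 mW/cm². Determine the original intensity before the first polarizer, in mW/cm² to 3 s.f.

I₀ ≈ 22.2 mW/cm²

I₁ = I₀ cos²(53° − 0°) = I₀ cos²(53°) = 0.3622 I₀.
I₂ = I₁ cos²(106° − 53°) = 0.3622 I₀ · cos²(53°) = 0.1312 I₀.
I₃ = I₂ cos²(122° − 106°) = 0.1312 I₀ · cos²(16°) = 0.1212 I₀.
I₄ = I₃ cos²(105° − 122°) = 0.1212 I₀ · cos²(17°) = 0.1108 I₀.
So 2.46 mW/cm² = 0.1108 I₀, giving I₀ = 2.46/0.1108 = 22.19 mW/cm².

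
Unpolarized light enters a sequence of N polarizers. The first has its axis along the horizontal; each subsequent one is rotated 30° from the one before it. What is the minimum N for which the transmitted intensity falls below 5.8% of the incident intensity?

N = 9

First polarizer halves the unpolarized light: factor 1/2.
Each further stage multiplies by cos²(30°) = 0.75.
After N polarizers: T = 0.5·0.75^(N−1). Require T < 0.058 ⇒ N−1 > ln(0.058/0.5)/ln(0.75) = 7.49, so N−1 ≥ 8 and N = 9.
Check: N=9 gives T = 0.05006 < 0.058; N=8 gives T = 0.06674.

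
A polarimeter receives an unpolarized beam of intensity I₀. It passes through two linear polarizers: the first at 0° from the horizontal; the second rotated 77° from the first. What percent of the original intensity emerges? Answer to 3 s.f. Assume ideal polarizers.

≈ 2.53%

Unpolarized light through the first polarizer → I₁ = ½ I₀, now polarized at 0°.
I₂ = I₁ cos²(77°) = 0.5 · 0.0506 I₀ = 0.0253 I₀.
That is 2.53% of the incident intensity.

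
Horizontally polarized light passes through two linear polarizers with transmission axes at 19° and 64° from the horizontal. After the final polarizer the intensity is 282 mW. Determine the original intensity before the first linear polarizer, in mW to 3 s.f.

I₁ = I₀ cos²(19° − 0°) = I₀ cos²(19°) = 0.894 I₀.
I₂ = I₁ cos²(64° − 19°) = 0.894 I₀ · cos²(45°) = 0.447 I₀.
So 282 mW = 0.447 I₀, giving I₀ = 282/0.447 = 630.9 mW.

I₀ ≈ 631 mW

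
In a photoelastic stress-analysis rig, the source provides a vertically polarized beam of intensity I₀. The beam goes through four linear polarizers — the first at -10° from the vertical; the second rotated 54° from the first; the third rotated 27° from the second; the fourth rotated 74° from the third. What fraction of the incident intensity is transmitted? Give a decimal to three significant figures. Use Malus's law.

≈ 0.0202 I₀

By Malus's law, I₁ = I₀ cos²(-10° − 0°) = I₀ cos²(10°) = 0.9698 I₀.
I₂ = I₁ cos²(54°) = 0.9698 · 0.3455 I₀ = 0.3351 I₀.
I₃ = I₂ cos²(27°) = 0.3351 · 0.7939 I₀ = 0.266 I₀.
I₄ = I₃ cos²(74°) = 0.266 · 0.07598 I₀ = 0.02021 I₀.
Transmitted fraction = 0.02021.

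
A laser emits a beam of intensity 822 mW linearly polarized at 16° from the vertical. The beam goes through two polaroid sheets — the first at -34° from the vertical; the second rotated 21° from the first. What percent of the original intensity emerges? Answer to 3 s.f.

≈ 36.0%

I₁ = 822 mW · cos²(50°) = 339.6 mW.
I₂ = I₁ · cos²(21°) = 339.6 · 0.8716 = 296 mW.
That is 36.01% of the incident intensity.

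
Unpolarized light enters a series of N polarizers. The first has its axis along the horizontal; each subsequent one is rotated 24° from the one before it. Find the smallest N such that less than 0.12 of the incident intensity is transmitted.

N = 9

First polarizer halves the unpolarized light: factor 1/2.
Each further stage multiplies by cos²(24°) = 0.8346.
After N polarizers: T = 0.5·0.8346^(N−1). Require T < 0.12 ⇒ N−1 > ln(0.12/0.5)/ln(0.8346) = 7.89, so N−1 ≥ 8 and N = 9.
Check: N=9 gives T = 0.1177 < 0.12; N=8 gives T = 0.141.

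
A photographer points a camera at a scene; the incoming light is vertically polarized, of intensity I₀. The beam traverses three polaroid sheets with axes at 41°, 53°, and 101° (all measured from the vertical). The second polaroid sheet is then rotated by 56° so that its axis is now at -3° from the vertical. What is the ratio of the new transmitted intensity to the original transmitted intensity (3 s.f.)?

Before rotation:
By Malus's law, I₁ = I₀ cos²(41° − 0°) = I₀ cos²(41°) = 0.5696 I₀.
I₂ = I₁ cos²(53° − 41°) = 0.5696 I₀ · cos²(12°) = 0.545 I₀.
I₃ = I₂ cos²(101° − 53°) = 0.545 I₀ · cos²(48°) = 0.244 I₀.
After rotation:
I₁ = I₀ cos²(41° − 0°) = I₀ cos²(41°) = 0.5696 I₀.
I₂ = I₁ cos²(-3° − 41°) = 0.5696 I₀ · cos²(44°) = 0.2947 I₀.
Angle between axes 2 and 3: 76°. I₃ = 0.2947 I₀ · cos²(76°) = 0.01725 I₀.
Ratio = 0.01725 / 0.244 = 0.07069.

I_new/I_old ≈ 0.0707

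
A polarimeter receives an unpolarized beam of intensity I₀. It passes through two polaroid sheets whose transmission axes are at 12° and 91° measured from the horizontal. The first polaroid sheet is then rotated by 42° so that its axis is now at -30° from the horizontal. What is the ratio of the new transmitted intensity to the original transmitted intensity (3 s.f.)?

I_new/I_old ≈ 7.29

Before rotation:
Unpolarized light through the first polarizer → I₁ = ½ I₀, now polarized at 12°.
I₂ = I₁ cos²(91° − 12°) = 0.5 I₀ · cos²(79°) = 0.0182 I₀.
After rotation:
Unpolarized light through the first polarizer → I₁ = ½ I₀, now polarized at -30°.
Angle between axes 1 and 2: 59°. I₂ = 0.5 I₀ · cos²(59°) = 0.1326 I₀.
Ratio = 0.1326 / 0.0182 = 7.286.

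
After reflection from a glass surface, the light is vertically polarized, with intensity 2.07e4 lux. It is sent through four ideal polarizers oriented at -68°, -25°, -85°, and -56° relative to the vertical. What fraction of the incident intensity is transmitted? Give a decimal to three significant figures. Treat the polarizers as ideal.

I/I₀ ≈ 0.0144

By Malus's law, I₁ = 2.07e4 lux · cos²(68°) = 2905 lux.
I₂ = I₁ · cos²(43°) = 2905 · 0.5349 = 1554 lux.
I₃ = I₂ · cos²(60°) = 1554 · 0.25 = 388.4 lux.
I₄ = I₃ · cos²(29°) = 388.4 · 0.765 = 297.1 lux.
Transmitted fraction = 0.01435.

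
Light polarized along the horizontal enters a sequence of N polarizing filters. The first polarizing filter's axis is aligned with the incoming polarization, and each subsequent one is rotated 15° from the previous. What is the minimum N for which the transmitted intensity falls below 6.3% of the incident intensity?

N = 41

First polarizer is aligned with the polarization: full transmission.
Each further stage multiplies by cos²(15°) = 0.933.
After N polarizers: T = 0.933^(N−1). Require T < 0.063 ⇒ N−1 > ln(0.063)/ln(0.933) = 39.87, so N−1 ≥ 40 and N = 41.
Check: N=41 gives T = 0.06245 < 0.063; N=40 gives T = 0.06693.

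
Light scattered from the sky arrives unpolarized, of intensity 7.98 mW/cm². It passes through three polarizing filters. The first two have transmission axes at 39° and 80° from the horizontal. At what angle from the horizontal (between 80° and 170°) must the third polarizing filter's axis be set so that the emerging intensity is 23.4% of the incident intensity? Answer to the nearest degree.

θ ≈ 105°

Unpolarized light through the first polarizer → I₁ = ½ I₀, now polarized at 39°.
I₂ = I₁ cos²(80° − 39°) = 0.5 I₀ · cos²(41°) = 0.2848 I₀.
Need I₃/I₀ = 0.234, so cos²(θ − 80°) = 0.234 / 0.2848 = 0.8216.
θ − 80° = arccos(√0.8216) = 25.0°, giving θ ≈ 80 + 25.0 = 105.0°.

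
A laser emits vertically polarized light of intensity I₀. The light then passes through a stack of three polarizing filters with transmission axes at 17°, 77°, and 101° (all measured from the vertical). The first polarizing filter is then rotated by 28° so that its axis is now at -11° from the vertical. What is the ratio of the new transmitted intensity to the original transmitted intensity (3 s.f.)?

I_new/I_old ≈ 0.00513

Before rotation:
I₁ = I₀ cos²(17° − 0°) = I₀ cos²(17°) = 0.9145 I₀.
I₂ = I₁ cos²(77° − 17°) = 0.9145 I₀ · cos²(60°) = 0.2286 I₀.
I₃ = I₂ cos²(101° − 77°) = 0.2286 I₀ · cos²(24°) = 0.1908 I₀.
After rotation:
I₁ = I₀ cos²(-11° − 0°) = I₀ cos²(11°) = 0.9636 I₀.
I₂ = I₁ cos²(77° + 11°) = 0.9636 I₀ · cos²(88°) = 0.001174 I₀.
I₃ = I₂ cos²(101° − 77°) = 0.001174 I₀ · cos²(24°) = 0.0009795 I₀.
Ratio = 0.0009795 / 0.1908 = 0.005133.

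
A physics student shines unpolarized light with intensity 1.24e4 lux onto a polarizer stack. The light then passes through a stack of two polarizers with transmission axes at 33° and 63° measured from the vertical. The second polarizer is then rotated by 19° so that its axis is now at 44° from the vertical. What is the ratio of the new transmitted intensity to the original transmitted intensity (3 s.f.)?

I_new/I_old ≈ 1.28

Before rotation:
Unpolarized light through the first polarizer → I₁ = ½ I₀, now polarized at 33°.
I₂ = I₁ cos²(63° − 33°) = 0.5 I₀ · cos²(30°) = 0.375 I₀.
After rotation:
Unpolarized light through the first polarizer → I₁ = ½ I₀, now polarized at 33°.
I₂ = I₁ cos²(44° − 33°) = 0.5 I₀ · cos²(11°) = 0.4818 I₀.
Ratio = 0.4818 / 0.375 = 1.285.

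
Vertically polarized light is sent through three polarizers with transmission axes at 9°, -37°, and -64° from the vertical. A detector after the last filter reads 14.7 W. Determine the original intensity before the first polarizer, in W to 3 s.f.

By Malus's law, I₁ = I₀ cos²(9° − 0°) = I₀ cos²(9°) = 0.9755 I₀.
I₂ = I₁ cos²(-37° − 9°) = 0.9755 I₀ · cos²(46°) = 0.4707 I₀.
I₃ = I₂ cos²(-64° + 37°) = 0.4707 I₀ · cos²(27°) = 0.3737 I₀.
So 14.7 W = 0.3737 I₀, giving I₀ = 14.7/0.3737 = 39.33 W.

I₀ ≈ 39.3 W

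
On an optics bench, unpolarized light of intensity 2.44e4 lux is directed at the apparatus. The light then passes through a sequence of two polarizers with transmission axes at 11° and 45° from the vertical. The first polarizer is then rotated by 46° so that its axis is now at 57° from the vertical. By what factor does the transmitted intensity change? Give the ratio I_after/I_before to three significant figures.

Before rotation:
Unpolarized light through the first polarizer → I₁ = ½ I₀, now polarized at 11°.
I₂ = I₁ cos²(45° − 11°) = 0.5 I₀ · cos²(34°) = 0.3437 I₀.
After rotation:
Unpolarized light through the first polarizer → I₁ = ½ I₀, now polarized at 57°.
I₂ = I₁ cos²(45° − 57°) = 0.5 I₀ · cos²(12°) = 0.4784 I₀.
Ratio = 0.4784 / 0.3437 = 1.392.

I_new/I_old ≈ 1.39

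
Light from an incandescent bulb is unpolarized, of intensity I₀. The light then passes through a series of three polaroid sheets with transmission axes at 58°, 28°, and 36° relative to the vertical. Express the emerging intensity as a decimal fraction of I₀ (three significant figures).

Unpolarized light through the first polarizer → I₁ = ½ I₀, now polarized at 58°.
I₂ = I₁ cos²(28° − 58°) = 0.5 I₀ · cos²(30°) = 0.375 I₀.
I₃ = I₂ cos²(36° − 28°) = 0.375 I₀ · cos²(8°) = 0.3677 I₀.
Transmitted fraction = 0.3677.

≈ 0.368 I₀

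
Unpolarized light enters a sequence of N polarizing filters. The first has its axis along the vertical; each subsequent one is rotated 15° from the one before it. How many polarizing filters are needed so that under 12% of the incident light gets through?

N = 22

First polarizer halves the unpolarized light: factor 1/2.
Each further stage multiplies by cos²(15°) = 0.933.
After N polarizers: T = 0.5·0.933^(N−1). Require T < 0.12 ⇒ N−1 > ln(0.12/0.5)/ln(0.933) = 20.58, so N−1 ≥ 21 and N = 22.
Check: N=22 gives T = 0.1166 < 0.12; N=21 gives T = 0.1249.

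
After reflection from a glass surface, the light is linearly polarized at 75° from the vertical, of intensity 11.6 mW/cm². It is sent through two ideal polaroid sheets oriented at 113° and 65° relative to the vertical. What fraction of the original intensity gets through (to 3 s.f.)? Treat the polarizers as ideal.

I/I₀ ≈ 0.278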